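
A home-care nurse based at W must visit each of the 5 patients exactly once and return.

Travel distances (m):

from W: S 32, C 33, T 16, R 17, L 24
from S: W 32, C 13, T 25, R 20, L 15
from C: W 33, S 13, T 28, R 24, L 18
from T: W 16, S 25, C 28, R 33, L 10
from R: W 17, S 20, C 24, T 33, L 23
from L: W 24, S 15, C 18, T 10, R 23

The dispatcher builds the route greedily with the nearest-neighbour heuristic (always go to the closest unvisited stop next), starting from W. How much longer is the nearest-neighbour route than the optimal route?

The nearest-neighbour route is 1 m longer than optimal.

W: T=16, R=17, L=24, S=32, C=33 ⇒ T
T: L=10, S=25, C=28, R=33 ⇒ L
L: S=15, C=18, R=23 ⇒ S
S: C=13, R=20 ⇒ C
C: R=24 ⇒ R
NN route W → T → L → S → C → R → W costs 95.
Optimal: W → T → L → C → S → R → W costs 94 (by enumerating all 60 distinct tours).
Excess = 95 − 94 = 1.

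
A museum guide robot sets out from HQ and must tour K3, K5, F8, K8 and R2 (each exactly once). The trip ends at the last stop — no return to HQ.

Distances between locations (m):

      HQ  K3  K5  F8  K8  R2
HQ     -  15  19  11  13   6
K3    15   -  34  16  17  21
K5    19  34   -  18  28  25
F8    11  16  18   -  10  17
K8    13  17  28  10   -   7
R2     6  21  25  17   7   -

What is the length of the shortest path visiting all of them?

Shortest open route: 64 m.

There are 5! = 120 possible orderings.
HQ→K3→K5→F8→K8→R2: 15+34+18+10+7 = 84
HQ→K3→K5→F8→R2→K8: 15+34+18+17+7 = 91
HQ→K3→K5→K8→F8→R2: 15+34+28+10+17 = 104
HQ→K3→K5→K8→R2→F8: 15+34+28+7+17 = 101
HQ→K3→K5→R2→F8→K8: 15+34+25+17+10 = 101
HQ→K3→K5→R2→K8→F8: 15+34+25+7+10 = 91
HQ→K3→F8→K5→K8→R2: 15+16+18+28+7 = 84
HQ→K3→F8→K5→R2→K8: 15+16+18+25+7 = 81
HQ→K3→F8→K8→K5→R2: 15+16+10+28+25 = 94
HQ→K3→F8→K8→R2→K5: 15+16+10+7+25 = 73
HQ→K3→F8→R2→K5→K8: 15+16+17+25+28 = 101
HQ→K3→F8→R2→K8→K5: 15+16+17+7+28 = 83
HQ→K3→K8→K5→F8→R2: 15+17+28+18+17 = 95
HQ→K3→K8→K5→R2→F8: 15+17+28+25+17 = 102
… (106 more)
HQ→R2→K8→K3→F8→K5: 6+7+17+16+18 = 64  ← best
The minimum is 64.
One shortest path: HQ → R2 → K8 → K3 → F8 → K5.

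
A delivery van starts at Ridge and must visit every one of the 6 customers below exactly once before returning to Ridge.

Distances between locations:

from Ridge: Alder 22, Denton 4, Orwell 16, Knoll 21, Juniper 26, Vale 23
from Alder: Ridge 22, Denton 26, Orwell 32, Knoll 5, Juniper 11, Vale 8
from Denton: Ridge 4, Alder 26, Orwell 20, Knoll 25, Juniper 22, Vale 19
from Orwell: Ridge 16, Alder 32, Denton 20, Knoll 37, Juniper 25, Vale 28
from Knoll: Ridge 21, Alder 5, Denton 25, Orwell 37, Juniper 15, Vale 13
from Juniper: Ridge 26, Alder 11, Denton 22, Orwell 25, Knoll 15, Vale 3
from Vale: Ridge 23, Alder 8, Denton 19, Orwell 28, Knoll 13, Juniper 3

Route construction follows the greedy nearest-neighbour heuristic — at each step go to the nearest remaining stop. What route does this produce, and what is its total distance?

At Ridge the remaining stops are Denton 4, Orwell 16, Knoll 21, Alder 22, Vale 23, Juniper 26; go to Denton.
At Denton the remaining stops are Vale 19, Orwell 20, Juniper 22, Knoll 25, Alder 26; go to Vale.
At Vale the remaining stops are Juniper 3, Alder 8, Knoll 13, Orwell 28; go to Juniper.
At Juniper the remaining stops are Alder 11, Knoll 15, Orwell 25; go to Alder.
At Alder the remaining stops are Knoll 5, Orwell 32; go to Knoll.
At Knoll the remaining stops are Orwell 37; go to Orwell.
Return Orwell→Ridge: 16.
Total = 4 + 19 + 3 + 11 + 5 + 37 + 16 = 95.

Total distance 95 via the nearest-neighbour route Ridge → Denton → Vale → Juniper → Alder → Knoll → Orwell → Ridge.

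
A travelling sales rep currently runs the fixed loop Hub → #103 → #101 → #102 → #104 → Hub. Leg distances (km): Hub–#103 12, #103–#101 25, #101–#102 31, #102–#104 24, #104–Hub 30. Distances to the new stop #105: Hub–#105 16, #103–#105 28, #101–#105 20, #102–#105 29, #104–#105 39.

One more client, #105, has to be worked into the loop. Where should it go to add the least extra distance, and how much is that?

Insertion cost between consecutive stops i–j is d(i,#105) + d(#105,j) − d(i,j):
  between Hub and #103: 16 + 28 − 12 = 32
  between #103 and #101: 28 + 20 − 25 = 23
  between #101 and #102: 20 + 29 − 31 = 18
  between #102 and #104: 29 + 39 − 24 = 44
  between #104 and Hub: 39 + 16 − 30 = 25
Cheapest insertion is between #101 and #102, adding 18.
New total = 122 + 18 = 140.

Minimum extra distance: 18 km, inserting #105 between #101 and #102.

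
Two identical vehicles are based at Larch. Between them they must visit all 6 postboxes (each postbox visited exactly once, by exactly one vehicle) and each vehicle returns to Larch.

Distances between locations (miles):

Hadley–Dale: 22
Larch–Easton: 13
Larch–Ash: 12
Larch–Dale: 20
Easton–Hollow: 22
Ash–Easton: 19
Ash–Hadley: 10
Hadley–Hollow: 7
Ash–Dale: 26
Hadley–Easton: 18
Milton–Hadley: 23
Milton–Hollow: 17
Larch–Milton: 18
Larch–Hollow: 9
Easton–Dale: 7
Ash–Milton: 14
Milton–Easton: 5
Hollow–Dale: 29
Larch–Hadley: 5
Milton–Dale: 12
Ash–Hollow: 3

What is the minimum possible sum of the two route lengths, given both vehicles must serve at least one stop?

Try each way of splitting the stops between the two vehicles (each non-empty) and, for each split, find the best tour for each vehicle:
  {Ash} + {Milton, Hadley, Easton, Hollow, Dale}: 24 + 61 = 85
  {Milton} + {Ash, Hadley, Easton, Hollow, Dale}: 36 + 61 = 97
  {Ash, Milton} + {Hadley, Easton, Hollow, Dale}: 44 + 58 = 102
  {Hadley} + {Ash, Milton, Easton, Hollow, Dale}: 10 + 58 = 68
  {Ash, Hadley} + {Milton, Easton, Hollow, Dale}: 27 + 58 = 85
  {Milton, Hadley} + {Ash, Easton, Hollow, Dale}: 46 + 58 = 104
  … (31 splits in total)
Best: vehicle 1 Larch → Hadley → Larch = 10; vehicle 2 Larch → Easton → Dale → Milton → Ash → Hollow → Larch = 58; combined 68.

Minimum combined distance: 68 miles.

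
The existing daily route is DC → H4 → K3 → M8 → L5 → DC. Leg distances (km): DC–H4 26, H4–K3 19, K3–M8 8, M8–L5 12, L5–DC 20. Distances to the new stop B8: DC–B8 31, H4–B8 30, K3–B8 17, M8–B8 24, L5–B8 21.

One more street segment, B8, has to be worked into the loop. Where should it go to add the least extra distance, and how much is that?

Adding 28 km by placing B8 on the H4–K3 leg.

Insertion cost between consecutive stops i–j is d(i,B8) + d(B8,j) − d(i,j):
  between DC and H4: 31 + 30 − 26 = 35
  between H4 and K3: 30 + 17 − 19 = 28
  between K3 and M8: 17 + 24 − 8 = 33
  between M8 and L5: 24 + 21 − 12 = 33
  between L5 and DC: 21 + 31 − 20 = 32
Cheapest insertion is between H4 and K3, adding 28.
New total = 85 + 28 = 113.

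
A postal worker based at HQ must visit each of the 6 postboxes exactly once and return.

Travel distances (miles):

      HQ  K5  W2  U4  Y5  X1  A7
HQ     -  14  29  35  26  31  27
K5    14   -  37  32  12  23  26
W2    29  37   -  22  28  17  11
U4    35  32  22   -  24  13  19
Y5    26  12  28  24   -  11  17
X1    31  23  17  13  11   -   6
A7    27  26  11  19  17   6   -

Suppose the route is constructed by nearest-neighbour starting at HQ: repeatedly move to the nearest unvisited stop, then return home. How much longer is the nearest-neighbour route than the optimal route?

From HQ: K5=14, Y5=26, A7=27, W2=29, X1=31, U4=35 → choose K5 (14).
From K5: Y5=12, X1=23, A7=26, U4=32, W2=37 → choose Y5 (12).
From Y5: X1=11, A7=17, U4=24, W2=28 → choose X1 (11).
From X1: A7=6, U4=13, W2=17 → choose A7 (6).
From A7: W2=11, U4=19 → choose W2 (11).
From W2: U4=22 → choose U4 (22).
NN route HQ → K5 → Y5 → X1 → A7 → W2 → U4 → HQ costs 111.
Optimal: HQ → K5 → Y5 → U4 → X1 → A7 → W2 → HQ costs 109 (by enumerating all 360 distinct tours).
Excess = 111 − 109 = 2.

The nearest-neighbour route is 2 miles longer than optimal.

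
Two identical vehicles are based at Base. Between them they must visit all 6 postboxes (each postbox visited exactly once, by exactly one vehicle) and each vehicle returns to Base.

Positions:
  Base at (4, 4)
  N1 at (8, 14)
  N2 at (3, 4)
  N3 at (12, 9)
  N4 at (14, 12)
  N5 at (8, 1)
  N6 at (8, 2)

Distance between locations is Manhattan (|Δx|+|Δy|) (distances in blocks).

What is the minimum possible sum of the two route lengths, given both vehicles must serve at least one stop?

Check every non-empty split of the stops between the two vehicles; for each half take its own optimal tour:
  {N1} + {N2, N3, N4, N5, N6}: 28 + 44 = 72
  {N2} + {N1, N3, N4, N5, N6}: 2 + 46 = 48
  {N1, N2} + {N3, N4, N5, N6}: 30 + 42 = 72
  {N3} + {N1, N2, N4, N5, N6}: 26 + 48 = 74
  {N1, N3} + {N2, N4, N5, N6}: 36 + 44 = 80
  {N2, N3} + {N1, N4, N5, N6}: 28 + 46 = 74
  … (31 splits in total)
Best: vehicle 1 Base → N2 → Base = 2; vehicle 2 Base → N1 → N4 → N3 → N5 → N6 → Base = 46; combined 48.

Minimum combined distance: 48 blocks.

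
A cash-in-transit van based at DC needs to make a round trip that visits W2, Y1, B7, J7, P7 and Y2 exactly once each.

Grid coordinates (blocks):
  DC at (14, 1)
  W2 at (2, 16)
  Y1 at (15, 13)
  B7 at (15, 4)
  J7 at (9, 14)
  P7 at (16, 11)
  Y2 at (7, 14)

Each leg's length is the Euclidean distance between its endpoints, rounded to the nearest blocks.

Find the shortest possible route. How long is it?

44 blocks — the shortest possible round trip.

With 6 stops there are 6!/2 = 360 distinct round trips (a route and its reverse cost the same).
DC→W2→Y1→B7→J7→P7→Y2→DC: 19+13+9+12+8+9+15 = 85
DC→W2→Y1→B7→J7→Y2→P7→DC: 19+13+9+12+2+9+10 = 74
DC→W2→Y1→B7→P7→J7→Y2→DC: 19+13+9+7+8+2+15 = 73
DC→W2→Y1→B7→P7→Y2→J7→DC: 19+13+9+7+9+2+14 = 73
DC→W2→Y1→B7→Y2→J7→P7→DC: 19+13+9+13+2+8+10 = 74
DC→W2→Y1→B7→Y2→P7→J7→DC: 19+13+9+13+9+8+14 = 85
DC→W2→Y1→J7→B7→P7→Y2→DC: 19+13+6+12+7+9+15 = 81
DC→W2→Y1→J7→B7→Y2→P7→DC: 19+13+6+12+13+9+10 = 82
… (352 more)
DC→W2→Y2→J7→Y1→P7→B7→DC: 19+5+2+6+2+7+3 = 44  ← best
The minimum is 44.
One optimal route: DC → W2 → Y2 → J7 → Y1 → P7 → B7 → DC (or its reverse).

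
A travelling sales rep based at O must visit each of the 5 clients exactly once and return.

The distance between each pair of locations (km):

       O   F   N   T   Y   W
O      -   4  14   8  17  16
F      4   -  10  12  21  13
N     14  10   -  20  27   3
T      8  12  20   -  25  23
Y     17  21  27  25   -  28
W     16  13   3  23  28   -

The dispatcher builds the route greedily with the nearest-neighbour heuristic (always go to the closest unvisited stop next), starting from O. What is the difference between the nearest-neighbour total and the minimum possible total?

4 km longer than the optimal tour.

O: F=4, T=8, N=14, W=16, Y=17 ⇒ F
F: N=10, T=12, W=13, Y=21 ⇒ N
N: W=3, T=20, Y=27 ⇒ W
W: T=23, Y=28 ⇒ T
T: Y=25 ⇒ Y
NN route O → F → N → W → T → Y → O costs 82.
Optimal: O → F → N → W → Y → T → O costs 78 (by enumerating all 60 distinct tours).
Excess = 82 − 78 = 4.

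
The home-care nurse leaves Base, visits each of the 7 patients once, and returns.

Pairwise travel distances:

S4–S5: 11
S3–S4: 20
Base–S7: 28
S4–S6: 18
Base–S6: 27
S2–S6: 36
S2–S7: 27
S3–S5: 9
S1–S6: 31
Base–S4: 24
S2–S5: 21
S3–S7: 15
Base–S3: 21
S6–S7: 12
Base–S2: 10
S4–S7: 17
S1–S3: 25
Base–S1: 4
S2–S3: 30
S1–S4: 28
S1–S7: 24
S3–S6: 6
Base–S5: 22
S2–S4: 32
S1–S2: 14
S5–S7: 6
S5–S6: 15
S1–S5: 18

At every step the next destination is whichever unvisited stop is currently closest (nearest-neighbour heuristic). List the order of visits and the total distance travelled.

Total distance 107 via the nearest-neighbour route Base → S1 → S2 → S5 → S7 → S6 → S3 → S4 → Base.

At Base the remaining stops are S1 4, S2 10, S3 21, S5 22, S4 24, S6 27, S7 28; go to S1.
At S1 the remaining stops are S2 14, S5 18, S7 24, S3 25, S4 28, S6 31; go to S2.
At S2 the remaining stops are S5 21, S7 27, S3 30, S4 32, S6 36; go to S5.
At S5 the remaining stops are S7 6, S3 9, S4 11, S6 15; go to S7.
At S7 the remaining stops are S6 12, S3 15, S4 17; go to S6.
At S6 the remaining stops are S3 6, S4 18; go to S3.
At S3 the remaining stops are S4 20; go to S4.
Return S4→Base: 24.
Total = 4 + 14 + 21 + 6 + 12 + 6 + 20 + 24 = 107.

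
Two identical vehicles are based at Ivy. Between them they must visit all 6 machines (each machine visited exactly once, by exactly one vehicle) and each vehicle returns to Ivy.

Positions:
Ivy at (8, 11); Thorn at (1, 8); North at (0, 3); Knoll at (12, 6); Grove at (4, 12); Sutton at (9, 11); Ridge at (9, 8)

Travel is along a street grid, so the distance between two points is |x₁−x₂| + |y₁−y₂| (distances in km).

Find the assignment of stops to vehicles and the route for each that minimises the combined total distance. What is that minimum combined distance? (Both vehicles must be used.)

44 km — the smallest possible combined total.

Check every non-empty split of the stops between the two vehicles; for each half take its own optimal tour:
  {Thorn} + {North, Knoll, Grove, Sutton, Ridge}: 20 + 42 = 62
  {North} + {Thorn, Knoll, Grove, Sutton, Ridge}: 32 + 34 = 66
  {Thorn, North} + {Knoll, Grove, Sutton, Ridge}: 32 + 28 = 60
  {Knoll} + {Thorn, North, Grove, Sutton, Ridge}: 18 + 36 = 54
  {Thorn, Knoll} + {North, Grove, Sutton, Ridge}: 32 + 36 = 68
  {North, Knoll} + {Thorn, Grove, Sutton, Ridge}: 40 + 24 = 64
  … (31 splits in total)
  {Sutton} + {Thorn, North, Knoll, Grove, Ridge}: 2 + 42 = 44  ← best
Best: vehicle 1 Ivy → Sutton → Ivy = 2; vehicle 2 Ivy → Grove → Thorn → North → Knoll → Ridge → Ivy = 42; combined 44.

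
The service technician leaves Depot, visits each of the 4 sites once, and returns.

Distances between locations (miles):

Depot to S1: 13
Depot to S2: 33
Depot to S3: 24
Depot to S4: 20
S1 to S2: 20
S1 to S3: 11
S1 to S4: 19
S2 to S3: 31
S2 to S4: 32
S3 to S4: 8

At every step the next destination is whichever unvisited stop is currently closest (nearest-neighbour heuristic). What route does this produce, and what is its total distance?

From Depot: distances to unvisited — S1=13, S4=20, S3=24, S2=33. Nearest is S1 (13).
From S1: distances to unvisited — S3=11, S4=19, S2=20. Nearest is S3 (11).
From S3: distances to unvisited — S4=8, S2=31. Nearest is S4 (8).
From S4: distances to unvisited — S2=32. Nearest is S2 (32).
Return S2→Depot: 33.
Total = 13 + 11 + 8 + 32 + 33 = 97.

Total distance 97 miles via the nearest-neighbour route Depot → S1 → S3 → S4 → S2 → Depot.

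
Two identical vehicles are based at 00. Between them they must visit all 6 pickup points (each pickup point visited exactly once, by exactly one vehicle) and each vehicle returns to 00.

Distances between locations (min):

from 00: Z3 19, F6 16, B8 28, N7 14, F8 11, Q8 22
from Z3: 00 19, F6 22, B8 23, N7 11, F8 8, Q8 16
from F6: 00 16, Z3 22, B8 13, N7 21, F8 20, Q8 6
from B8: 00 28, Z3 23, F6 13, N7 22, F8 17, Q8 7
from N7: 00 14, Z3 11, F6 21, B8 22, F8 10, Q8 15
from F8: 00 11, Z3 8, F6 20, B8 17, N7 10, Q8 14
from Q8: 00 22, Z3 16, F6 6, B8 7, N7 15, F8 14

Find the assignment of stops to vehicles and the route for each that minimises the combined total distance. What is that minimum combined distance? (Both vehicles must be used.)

Minimum combined distance: 99 min.

Check every non-empty split of the stops between the two vehicles; for each half take its own optimal tour:
  {Z3} + {F6, B8, N7, F8, Q8}: 38 + 70 = 108
  {F6} + {Z3, B8, N7, F8, Q8}: 32 + 76 = 108
  {Z3, F6} + {B8, N7, F8, Q8}: 57 + 64 = 121
  {B8} + {Z3, F6, N7, F8, Q8}: 56 + 67 = 123
  {Z3, B8} + {F6, N7, F8, Q8}: 70 + 58 = 128
  {F6, B8} + {Z3, N7, F8, Q8}: 57 + 64 = 121
  … (31 splits in total)
  {N7} + {Z3, F6, B8, F8, Q8}: 28 + 71 = 99  ← best
Best: vehicle 1 00 → N7 → 00 = 28; vehicle 2 00 → F6 → B8 → Q8 → Z3 → F8 → 00 = 71; combined 99.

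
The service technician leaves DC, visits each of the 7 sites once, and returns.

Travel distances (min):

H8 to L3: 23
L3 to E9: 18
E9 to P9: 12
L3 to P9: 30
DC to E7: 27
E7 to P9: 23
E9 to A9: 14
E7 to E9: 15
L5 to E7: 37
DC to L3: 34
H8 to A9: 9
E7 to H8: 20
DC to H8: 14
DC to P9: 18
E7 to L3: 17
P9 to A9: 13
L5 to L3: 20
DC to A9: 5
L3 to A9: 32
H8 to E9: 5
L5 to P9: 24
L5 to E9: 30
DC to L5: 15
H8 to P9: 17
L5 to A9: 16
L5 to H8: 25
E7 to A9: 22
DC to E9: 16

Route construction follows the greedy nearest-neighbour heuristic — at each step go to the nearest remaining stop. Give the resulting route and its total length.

Total distance 106 min via the nearest-neighbour route DC → A9 → H8 → E9 → P9 → E7 → L3 → L5 → DC.

At DC the remaining stops are A9 5, H8 14, L5 15, E9 16, P9 18, E7 27, L3 34; go to A9.
At A9 the remaining stops are H8 9, P9 13, E9 14, L5 16, E7 22, L3 32; go to H8.
At H8 the remaining stops are E9 5, P9 17, E7 20, L3 23, L5 25; go to E9.
At E9 the remaining stops are P9 12, E7 15, L3 18, L5 30; go to P9.
At P9 the remaining stops are E7 23, L5 24, L3 30; go to E7.
At E7 the remaining stops are L3 17, L5 37; go to L3.
At L3 the remaining stops are L5 20; go to L5.
Return L5→DC: 15.
Total = 5 + 9 + 5 + 12 + 23 + 17 + 20 + 15 = 106.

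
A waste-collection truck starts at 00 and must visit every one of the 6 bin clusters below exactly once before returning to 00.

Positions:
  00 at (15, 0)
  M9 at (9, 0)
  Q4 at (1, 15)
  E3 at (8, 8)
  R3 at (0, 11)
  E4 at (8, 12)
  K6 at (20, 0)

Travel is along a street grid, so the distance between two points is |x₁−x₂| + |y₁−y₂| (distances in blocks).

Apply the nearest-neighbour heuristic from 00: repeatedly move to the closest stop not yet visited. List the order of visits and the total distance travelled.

00 → [K6:5 / M9:6 / E3:15 / E4:19 / R3:26 / Q4:29] → K6 (5)
K6 → [M9:11 / E3:20 / E4:24 / R3:31 / Q4:34] → M9 (11)
M9 → [E3:9 / E4:13 / R3:20 / Q4:23] → E3 (9)
E3 → [E4:4 / R3:11 / Q4:14] → E4 (4)
E4 → [R3:9 / Q4:10] → R3 (9)
R3 → [Q4:5] → Q4 (5)
Return Q4→00: 29.
Total = 5 + 11 + 9 + 4 + 9 + 5 + 29 = 72.

Total distance 72 blocks via the nearest-neighbour route 00 → K6 → M9 → E3 → E4 → R3 → Q4 → 00.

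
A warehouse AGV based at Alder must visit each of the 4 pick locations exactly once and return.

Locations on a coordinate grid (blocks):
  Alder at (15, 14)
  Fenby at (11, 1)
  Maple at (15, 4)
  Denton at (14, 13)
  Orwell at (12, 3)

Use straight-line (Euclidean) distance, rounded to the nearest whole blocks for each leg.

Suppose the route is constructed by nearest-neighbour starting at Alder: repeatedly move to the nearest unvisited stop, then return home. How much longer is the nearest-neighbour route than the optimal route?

Alder: Denton=1, Maple=10, Orwell=11, Fenby=14 ⇒ Denton
Denton: Maple=9, Orwell=10, Fenby=12 ⇒ Maple
Maple: Orwell=3, Fenby=5 ⇒ Orwell
Orwell: Fenby=2 ⇒ Fenby
NN route Alder → Denton → Maple → Orwell → Fenby → Alder costs 29.
Optimal: Alder → Maple → Fenby → Orwell → Denton → Alder costs 28 (by enumerating all 12 distinct tours).
Excess = 29 − 28 = 1.

The nearest-neighbour route is 1 blocks longer than optimal.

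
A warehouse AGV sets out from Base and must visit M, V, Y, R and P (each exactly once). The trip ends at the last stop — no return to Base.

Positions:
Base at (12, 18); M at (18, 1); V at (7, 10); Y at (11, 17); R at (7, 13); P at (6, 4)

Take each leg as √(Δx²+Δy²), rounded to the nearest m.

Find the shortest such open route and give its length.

Shortest open route: 28 m.

There are 5! = 120 possible orderings.
Base - M - V - Y - R - P: 18+14+8+6+9 = 55
Base - M - V - Y - P - R: 18+14+8+14+9 = 63
Base - M - V - R - Y - P: 18+14+3+6+14 = 55
Base - M - V - R - P - Y: 18+14+3+9+14 = 58
Base - M - V - P - Y - R: 18+14+6+14+6 = 58
Base - M - V - P - R - Y: 18+14+6+9+6 = 53
Base - M - Y - V - R - P: 18+17+8+3+9 = 55
Base - M - Y - V - P - R: 18+17+8+6+9 = 58
Base - M - Y - R - V - P: 18+17+6+3+6 = 50
Base - M - Y - R - P - V: 18+17+6+9+6 = 56
Base - M - Y - P - V - R: 18+17+14+6+3 = 58
Base - M - Y - P - R - V: 18+17+14+9+3 = 61
Base - M - R - V - Y - P: 18+16+3+8+14 = 59
Base - M - R - V - P - Y: 18+16+3+6+14 = 57
… (106 more)
Base - Y - R - V - P - M: 1+6+3+6+12 = 28  ← best
The minimum is 28.
One shortest path: Base → Y → R → V → P → M.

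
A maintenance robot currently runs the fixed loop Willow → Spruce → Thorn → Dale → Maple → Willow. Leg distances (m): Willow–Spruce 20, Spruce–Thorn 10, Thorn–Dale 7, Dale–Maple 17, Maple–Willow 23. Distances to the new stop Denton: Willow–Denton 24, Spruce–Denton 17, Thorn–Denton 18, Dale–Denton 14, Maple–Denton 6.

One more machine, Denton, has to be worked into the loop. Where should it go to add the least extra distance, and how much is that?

+3 m — insert Denton between Dale and Maple.

Insertion cost between consecutive stops i–j is d(i,Denton) + d(Denton,j) − d(i,j):
  between Willow and Spruce: 24 + 17 − 20 = 21
  between Spruce and Thorn: 17 + 18 − 10 = 25
  between Thorn and Dale: 18 + 14 − 7 = 25
  between Dale and Maple: 14 + 6 − 17 = 3
  between Maple and Willow: 6 + 24 − 23 = 7
Cheapest insertion is between Dale and Maple, adding 3.
New total = 77 + 3 = 80.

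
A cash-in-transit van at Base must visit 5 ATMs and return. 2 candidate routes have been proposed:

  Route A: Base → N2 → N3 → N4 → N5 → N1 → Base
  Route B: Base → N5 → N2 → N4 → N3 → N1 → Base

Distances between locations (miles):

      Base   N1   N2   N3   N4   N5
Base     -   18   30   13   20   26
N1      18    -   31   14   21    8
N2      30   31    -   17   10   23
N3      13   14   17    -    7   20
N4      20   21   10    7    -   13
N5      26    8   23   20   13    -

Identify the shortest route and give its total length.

93 miles — Route A is the shortest.

Route A: 30 + 17 + 7 + 13 + 8 + 18 = 93
Route B: 26 + 23 + 10 + 7 + 14 + 18 = 98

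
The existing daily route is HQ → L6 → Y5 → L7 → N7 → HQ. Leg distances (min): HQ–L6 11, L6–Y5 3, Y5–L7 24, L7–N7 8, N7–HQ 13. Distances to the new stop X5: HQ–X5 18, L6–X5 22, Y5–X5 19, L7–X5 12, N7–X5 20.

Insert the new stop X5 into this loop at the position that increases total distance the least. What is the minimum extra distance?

Adding 7 min by placing X5 on the Y5–L7 leg.

Insertion cost between consecutive stops i–j is d(i,X5) + d(X5,j) − d(i,j):
  between HQ and L6: 18 + 22 − 11 = 29
  between L6 and Y5: 22 + 19 − 3 = 38
  between Y5 and L7: 19 + 12 − 24 = 7
  between L7 and N7: 12 + 20 − 8 = 24
  between N7 and HQ: 20 + 18 − 13 = 25
Cheapest insertion is between Y5 and L7, adding 7.
New total = 59 + 7 = 66.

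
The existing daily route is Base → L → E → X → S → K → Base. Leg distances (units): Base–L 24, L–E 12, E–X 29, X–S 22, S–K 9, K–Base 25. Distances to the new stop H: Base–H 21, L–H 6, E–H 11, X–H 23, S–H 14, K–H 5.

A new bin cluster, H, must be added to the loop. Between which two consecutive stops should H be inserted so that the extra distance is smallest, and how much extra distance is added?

Insertion cost between consecutive stops i–j is d(i,H) + d(H,j) − d(i,j):
  between Base and L: 21 + 6 − 24 = 3
  between L and E: 6 + 11 − 12 = 5
  between E and X: 11 + 23 − 29 = 5
  between X and S: 23 + 14 − 22 = 15
  between S and K: 14 + 5 − 9 = 10
  between K and Base: 5 + 21 − 25 = 1
Cheapest insertion is between K and Base, adding 1.
New total = 121 + 1 = 122.

+1 — insert H between K and Base.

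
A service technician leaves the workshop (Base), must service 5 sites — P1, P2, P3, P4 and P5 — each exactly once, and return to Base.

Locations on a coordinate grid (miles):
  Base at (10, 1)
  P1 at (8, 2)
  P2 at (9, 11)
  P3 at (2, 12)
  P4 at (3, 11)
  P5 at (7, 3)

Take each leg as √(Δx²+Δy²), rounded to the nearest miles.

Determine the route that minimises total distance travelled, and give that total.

Base → P1 → P2 → P3 → P4 → P5 → Base: 2+9+7+1+9+4 = 32
Base → P1 → P2 → P3 → P5 → P4 → Base: 2+9+7+10+9+12 = 49
Base → P1 → P2 → P4 → P3 → P5 → Base: 2+9+6+1+10+4 = 32
Base → P1 → P2 → P4 → P5 → P3 → Base: 2+9+6+9+10+14 = 50
Base → P1 → P2 → P5 → P3 → P4 → Base: 2+9+8+10+1+12 = 42
Base → P1 → P2 → P5 → P4 → P3 → Base: 2+9+8+9+1+14 = 43
Base → P1 → P3 → P2 → P4 → P5 → Base: 2+12+7+6+9+4 = 40
Base → P1 → P3 → P2 → P5 → P4 → Base: 2+12+7+8+9+12 = 50
Base → P1 → P3 → P4 → P2 → P5 → Base: 2+12+1+6+8+4 = 33
Base → P1 → P3 → P4 → P5 → P2 → Base: 2+12+1+9+8+10 = 42
Base → P1 → P3 → P5 → P2 → P4 → Base: 2+12+10+8+6+12 = 50
Base → P1 → P3 → P5 → P4 → P2 → Base: 2+12+10+9+6+10 = 49
Base → P1 → P4 → P2 → P3 → P5 → Base: 2+10+6+7+10+4 = 39
Base → P1 → P4 → P2 → P5 → P3 → Base: 2+10+6+8+10+14 = 50
… (46 more)
Base → P1 → P5 → P3 → P4 → P2 → Base: 2+1+10+1+6+10 = 30  ← best
The minimum is 30.
One optimal route: Base → P1 → P5 → P3 → P4 → P2 → Base (or its reverse).

Shortest round trip = 30 miles.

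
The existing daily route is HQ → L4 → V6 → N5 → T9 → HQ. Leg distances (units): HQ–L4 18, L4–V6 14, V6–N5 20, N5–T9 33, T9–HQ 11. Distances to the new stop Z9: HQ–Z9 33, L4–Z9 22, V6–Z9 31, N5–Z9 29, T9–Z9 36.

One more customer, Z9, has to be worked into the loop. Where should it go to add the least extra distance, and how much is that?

Insertion cost between consecutive stops i–j is d(i,Z9) + d(Z9,j) − d(i,j):
  between HQ and L4: 33 + 22 − 18 = 37
  between L4 and V6: 22 + 31 − 14 = 39
  between V6 and N5: 31 + 29 − 20 = 40
  between N5 and T9: 29 + 36 − 33 = 32
  between T9 and HQ: 36 + 33 − 11 = 58
Cheapest insertion is between N5 and T9, adding 32.
New total = 96 + 32 = 128.

Minimum extra distance: 32, inserting Z9 between N5 and T9.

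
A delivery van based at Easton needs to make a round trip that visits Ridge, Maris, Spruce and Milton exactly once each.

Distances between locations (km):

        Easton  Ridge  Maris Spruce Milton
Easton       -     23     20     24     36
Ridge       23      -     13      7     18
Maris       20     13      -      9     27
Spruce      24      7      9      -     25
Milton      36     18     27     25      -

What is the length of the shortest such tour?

There are 12 distinct closed tours to check (reversals are equivalent).
Easton-Ridge-Maris-Spruce-Milton-Easton: 23+13+9+25+36 = 106
Easton-Ridge-Maris-Milton-Spruce-Easton: 23+13+27+25+24 = 112
Easton-Ridge-Spruce-Maris-Milton-Easton: 23+7+9+27+36 = 102
Easton-Ridge-Spruce-Milton-Maris-Easton: 23+7+25+27+20 = 102
Easton-Ridge-Milton-Maris-Spruce-Easton: 23+18+27+9+24 = 101
Easton-Ridge-Milton-Spruce-Maris-Easton: 23+18+25+9+20 = 95
Easton-Maris-Ridge-Spruce-Milton-Easton: 20+13+7+25+36 = 101
Easton-Maris-Ridge-Milton-Spruce-Easton: 20+13+18+25+24 = 100
Easton-Maris-Spruce-Ridge-Milton-Easton: 20+9+7+18+36 = 90
Easton-Maris-Milton-Ridge-Spruce-Easton: 20+27+18+7+24 = 96
Easton-Spruce-Ridge-Maris-Milton-Easton: 24+7+13+27+36 = 107
Easton-Spruce-Maris-Ridge-Milton-Easton: 24+9+13+18+36 = 100
The minimum is 90.
One optimal route: Easton → Maris → Spruce → Ridge → Milton → Easton (or its reverse).

90 km — the shortest possible round trip.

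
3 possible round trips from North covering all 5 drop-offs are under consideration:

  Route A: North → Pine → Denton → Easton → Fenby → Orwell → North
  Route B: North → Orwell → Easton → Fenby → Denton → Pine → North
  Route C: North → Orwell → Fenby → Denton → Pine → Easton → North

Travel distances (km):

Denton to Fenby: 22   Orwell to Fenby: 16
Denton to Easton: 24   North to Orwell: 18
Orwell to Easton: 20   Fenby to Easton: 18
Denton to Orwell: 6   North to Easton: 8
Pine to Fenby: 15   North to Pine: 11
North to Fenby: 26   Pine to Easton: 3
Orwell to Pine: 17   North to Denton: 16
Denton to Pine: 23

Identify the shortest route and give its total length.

Route A: 11 + 23 + 24 + 18 + 16 + 18 = 110
Route B: 18 + 20 + 18 + 22 + 23 + 11 = 112
Route C: 18 + 16 + 22 + 23 + 3 + 8 = 90

90 km — Route C is the shortest.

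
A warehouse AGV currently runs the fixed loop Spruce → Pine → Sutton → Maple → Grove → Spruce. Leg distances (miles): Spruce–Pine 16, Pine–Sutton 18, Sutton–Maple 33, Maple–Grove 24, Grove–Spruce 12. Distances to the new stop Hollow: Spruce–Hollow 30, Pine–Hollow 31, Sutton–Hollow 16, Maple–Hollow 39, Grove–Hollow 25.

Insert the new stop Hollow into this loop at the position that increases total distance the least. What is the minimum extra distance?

+22 miles — insert Hollow between Sutton and Maple.

Insertion cost between consecutive stops i–j is d(i,Hollow) + d(Hollow,j) − d(i,j):
  between Spruce and Pine: 30 + 31 − 16 = 45
  between Pine and Sutton: 31 + 16 − 18 = 29
  between Sutton and Maple: 16 + 39 − 33 = 22
  between Maple and Grove: 39 + 25 − 24 = 40
  between Grove and Spruce: 25 + 30 − 12 = 43
Cheapest insertion is between Sutton and Maple, adding 22.
New total = 103 + 22 = 125.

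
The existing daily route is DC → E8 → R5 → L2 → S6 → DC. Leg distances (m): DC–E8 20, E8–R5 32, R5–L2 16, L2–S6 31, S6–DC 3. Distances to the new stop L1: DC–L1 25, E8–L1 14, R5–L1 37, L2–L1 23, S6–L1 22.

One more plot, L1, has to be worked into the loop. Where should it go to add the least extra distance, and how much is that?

Insertion cost between consecutive stops i–j is d(i,L1) + d(L1,j) − d(i,j):
  between DC and E8: 25 + 14 − 20 = 19
  between E8 and R5: 14 + 37 − 32 = 19
  between R5 and L2: 37 + 23 − 16 = 44
  between L2 and S6: 23 + 22 − 31 = 14
  between S6 and DC: 22 + 25 − 3 = 44
Cheapest insertion is between L2 and S6, adding 14.
New total = 102 + 14 = 116.

Adding 14 m by placing L1 on the L2–S6 leg.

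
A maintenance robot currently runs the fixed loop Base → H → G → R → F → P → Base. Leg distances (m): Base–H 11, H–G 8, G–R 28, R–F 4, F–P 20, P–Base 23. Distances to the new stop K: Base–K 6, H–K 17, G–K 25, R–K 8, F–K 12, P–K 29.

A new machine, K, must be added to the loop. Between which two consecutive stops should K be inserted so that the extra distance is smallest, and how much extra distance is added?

Insertion cost between consecutive stops i–j is d(i,K) + d(K,j) − d(i,j):
  between Base and H: 6 + 17 − 11 = 12
  between H and G: 17 + 25 − 8 = 34
  between G and R: 25 + 8 − 28 = 5
  between R and F: 8 + 12 − 4 = 16
  between F and P: 12 + 29 − 20 = 21
  between P and Base: 29 + 6 − 23 = 12
Cheapest insertion is between G and R, adding 5.
New total = 94 + 5 = 99.

+5 m — insert K between G and R.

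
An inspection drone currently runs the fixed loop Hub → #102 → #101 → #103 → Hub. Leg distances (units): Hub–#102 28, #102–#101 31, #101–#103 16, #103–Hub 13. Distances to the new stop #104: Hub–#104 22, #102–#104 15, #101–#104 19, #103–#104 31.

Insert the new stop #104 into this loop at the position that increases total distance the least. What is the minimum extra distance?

Insertion cost between consecutive stops i–j is d(i,#104) + d(#104,j) − d(i,j):
  between Hub and #102: 22 + 15 − 28 = 9
  between #102 and #101: 15 + 19 − 31 = 3
  between #101 and #103: 19 + 31 − 16 = 34
  between #103 and Hub: 31 + 22 − 13 = 40
Cheapest insertion is between #102 and #101, adding 3.
New total = 88 + 3 = 91.

Adding 3 by placing #104 on the #102–#101 leg.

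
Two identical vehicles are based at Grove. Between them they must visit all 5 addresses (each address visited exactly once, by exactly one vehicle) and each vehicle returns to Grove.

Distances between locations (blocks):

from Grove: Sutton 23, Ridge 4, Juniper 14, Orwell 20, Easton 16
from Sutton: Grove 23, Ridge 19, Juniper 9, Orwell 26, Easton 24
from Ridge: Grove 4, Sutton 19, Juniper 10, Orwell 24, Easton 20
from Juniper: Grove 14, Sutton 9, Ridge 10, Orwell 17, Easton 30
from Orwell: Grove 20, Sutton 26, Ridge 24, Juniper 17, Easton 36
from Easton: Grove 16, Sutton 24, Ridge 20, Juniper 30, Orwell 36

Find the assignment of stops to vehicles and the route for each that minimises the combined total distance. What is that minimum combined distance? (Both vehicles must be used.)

Try each way of splitting the stops between the two vehicles (each non-empty) and, for each split, find the best tour for each vehicle:
  {Sutton} + {Ridge, Juniper, Orwell, Easton}: 46 + 83 = 129
  {Ridge} + {Sutton, Juniper, Orwell, Easton}: 8 + 86 = 94
  {Sutton, Ridge} + {Juniper, Orwell, Easton}: 46 + 83 = 129
  {Juniper} + {Sutton, Ridge, Orwell, Easton}: 28 + 94 = 122
  {Sutton, Juniper} + {Ridge, Orwell, Easton}: 46 + 80 = 126
  {Ridge, Juniper} + {Sutton, Orwell, Easton}: 28 + 86 = 114
  … (15 splits in total)
Best: vehicle 1 Grove → Ridge → Grove = 8; vehicle 2 Grove → Orwell → Juniper → Sutton → Easton → Grove = 86; combined 94.

94 blocks — the smallest possible combined total.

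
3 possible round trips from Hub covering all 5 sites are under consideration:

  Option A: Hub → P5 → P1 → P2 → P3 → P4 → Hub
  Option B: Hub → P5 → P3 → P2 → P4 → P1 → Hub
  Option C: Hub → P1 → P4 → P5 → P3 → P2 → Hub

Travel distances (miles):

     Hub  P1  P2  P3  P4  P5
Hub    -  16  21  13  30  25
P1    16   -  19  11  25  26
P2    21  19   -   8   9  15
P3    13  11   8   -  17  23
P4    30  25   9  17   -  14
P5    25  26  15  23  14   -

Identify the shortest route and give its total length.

Option A: 25 + 26 + 19 + 8 + 17 + 30 = 125
Option B: 25 + 23 + 8 + 9 + 25 + 16 = 106
Option C: 16 + 25 + 14 + 23 + 8 + 21 = 107

Shortest is Option B, total 106 miles.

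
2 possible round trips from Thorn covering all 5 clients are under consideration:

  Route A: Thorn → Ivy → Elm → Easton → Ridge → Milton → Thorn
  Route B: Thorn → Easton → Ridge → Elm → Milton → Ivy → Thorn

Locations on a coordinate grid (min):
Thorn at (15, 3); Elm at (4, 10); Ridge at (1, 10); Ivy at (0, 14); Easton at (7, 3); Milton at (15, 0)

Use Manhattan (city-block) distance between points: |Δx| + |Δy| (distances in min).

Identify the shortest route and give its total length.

84 min — Route A is the shortest.

Route A: 26 + 8 + 10 + 13 + 24 + 3 = 84
Route B: 8 + 13 + 3 + 21 + 29 + 26 = 100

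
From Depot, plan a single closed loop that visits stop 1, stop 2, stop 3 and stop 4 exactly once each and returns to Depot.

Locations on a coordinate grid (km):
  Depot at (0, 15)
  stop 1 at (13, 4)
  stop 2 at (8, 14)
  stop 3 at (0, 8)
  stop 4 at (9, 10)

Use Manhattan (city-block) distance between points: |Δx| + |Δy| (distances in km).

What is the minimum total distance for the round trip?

With 4 stops there are 4!/2 = 12 distinct round trips (a route and its reverse cost the same).
Depot → stop 1 → stop 2 → stop 3 → stop 4 → Depot: 24+15+14+11+14 = 78
Depot → stop 1 → stop 2 → stop 4 → stop 3 → Depot: 24+15+5+11+7 = 62
Depot → stop 1 → stop 3 → stop 2 → stop 4 → Depot: 24+17+14+5+14 = 74
Depot → stop 1 → stop 3 → stop 4 → stop 2 → Depot: 24+17+11+5+9 = 66
Depot → stop 1 → stop 4 → stop 2 → stop 3 → Depot: 24+10+5+14+7 = 60
Depot → stop 1 → stop 4 → stop 3 → stop 2 → Depot: 24+10+11+14+9 = 68
Depot → stop 2 → stop 1 → stop 3 → stop 4 → Depot: 9+15+17+11+14 = 66
Depot → stop 2 → stop 1 → stop 4 → stop 3 → Depot: 9+15+10+11+7 = 52
Depot → stop 2 → stop 3 → stop 1 → stop 4 → Depot: 9+14+17+10+14 = 64
Depot → stop 2 → stop 4 → stop 1 → stop 3 → Depot: 9+5+10+17+7 = 48
Depot → stop 3 → stop 1 → stop 2 → stop 4 → Depot: 7+17+15+5+14 = 58
Depot → stop 3 → stop 2 → stop 1 → stop 4 → Depot: 7+14+15+10+14 = 60
The minimum is 48.
One optimal route: Depot → stop 2 → stop 4 → stop 1 → stop 3 → Depot (or its reverse).

Minimum total distance: 48 km.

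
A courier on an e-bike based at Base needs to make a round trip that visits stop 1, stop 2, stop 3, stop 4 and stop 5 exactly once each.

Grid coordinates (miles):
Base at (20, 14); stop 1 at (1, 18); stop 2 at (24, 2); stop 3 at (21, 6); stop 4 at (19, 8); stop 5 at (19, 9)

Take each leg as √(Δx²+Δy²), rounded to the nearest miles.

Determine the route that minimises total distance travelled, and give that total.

Minimum total distance: 61 miles.

With 5 stops there are 5!/2 = 60 distinct round trips (a route and its reverse cost the same).
Base→stop 1→stop 2→stop 3→stop 4→stop 5→Base: 19+28+5+3+1+5 = 61
Base→stop 1→stop 2→stop 3→stop 5→stop 4→Base: 19+28+5+4+1+6 = 63
Base→stop 1→stop 2→stop 4→stop 3→stop 5→Base: 19+28+8+3+4+5 = 67
Base→stop 1→stop 2→stop 4→stop 5→stop 3→Base: 19+28+8+1+4+8 = 68
Base→stop 1→stop 2→stop 5→stop 3→stop 4→Base: 19+28+9+4+3+6 = 69
Base→stop 1→stop 2→stop 5→stop 4→stop 3→Base: 19+28+9+1+3+8 = 68
Base→stop 1→stop 3→stop 2→stop 4→stop 5→Base: 19+23+5+8+1+5 = 61
Base→stop 1→stop 3→stop 2→stop 5→stop 4→Base: 19+23+5+9+1+6 = 63
Base→stop 1→stop 3→stop 4→stop 2→stop 5→Base: 19+23+3+8+9+5 = 67
Base→stop 1→stop 3→stop 4→stop 5→stop 2→Base: 19+23+3+1+9+13 = 68
Base→stop 1→stop 3→stop 5→stop 2→stop 4→Base: 19+23+4+9+8+6 = 69
Base→stop 1→stop 3→stop 5→stop 4→stop 2→Base: 19+23+4+1+8+13 = 68
Base→stop 1→stop 4→stop 2→stop 3→stop 5→Base: 19+21+8+5+4+5 = 62
Base→stop 1→stop 4→stop 2→stop 5→stop 3→Base: 19+21+8+9+4+8 = 69
… (46 more)
The minimum is 61.
One optimal route: Base → stop 1 → stop 2 → stop 3 → stop 4 → stop 5 → Base (or its reverse).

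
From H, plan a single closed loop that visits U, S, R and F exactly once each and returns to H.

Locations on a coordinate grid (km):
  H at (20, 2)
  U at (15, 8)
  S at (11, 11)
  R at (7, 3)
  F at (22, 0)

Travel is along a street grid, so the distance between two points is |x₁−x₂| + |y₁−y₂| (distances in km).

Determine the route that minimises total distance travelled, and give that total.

Minimum total distance: 52 km.

There are 12 distinct closed tours to check (reversals are equivalent).
H - U - S - R - F - H: 11+7+12+18+4 = 52
H - U - S - F - R - H: 11+7+22+18+14 = 72
H - U - R - S - F - H: 11+13+12+22+4 = 62
H - U - R - F - S - H: 11+13+18+22+18 = 82
H - U - F - S - R - H: 11+15+22+12+14 = 74
H - U - F - R - S - H: 11+15+18+12+18 = 74
H - S - U - R - F - H: 18+7+13+18+4 = 60
H - S - U - F - R - H: 18+7+15+18+14 = 72
H - S - R - U - F - H: 18+12+13+15+4 = 62
H - S - F - U - R - H: 18+22+15+13+14 = 82
H - R - U - S - F - H: 14+13+7+22+4 = 60
H - R - S - U - F - H: 14+12+7+15+4 = 52
The minimum is 52.
One optimal route: H → U → S → R → F → H (or its reverse).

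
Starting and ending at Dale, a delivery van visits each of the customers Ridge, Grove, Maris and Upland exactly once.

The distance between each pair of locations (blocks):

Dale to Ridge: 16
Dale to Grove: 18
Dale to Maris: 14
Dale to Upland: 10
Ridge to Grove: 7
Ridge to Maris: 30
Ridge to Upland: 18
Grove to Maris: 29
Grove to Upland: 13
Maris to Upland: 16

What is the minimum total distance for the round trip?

There are 12 distinct closed tours to check (reversals are equivalent).
Dale→Ridge→Grove→Maris→Upland→Dale: 16+7+29+16+10 = 78
Dale→Ridge→Grove→Upland→Maris→Dale: 16+7+13+16+14 = 66
Dale→Ridge→Maris→Grove→Upland→Dale: 16+30+29+13+10 = 98
Dale→Ridge→Maris→Upland→Grove→Dale: 16+30+16+13+18 = 93
Dale→Ridge→Upland→Grove→Maris→Dale: 16+18+13+29+14 = 90
Dale→Ridge→Upland→Maris→Grove→Dale: 16+18+16+29+18 = 97
Dale→Grove→Ridge→Maris→Upland→Dale: 18+7+30+16+10 = 81
Dale→Grove→Ridge→Upland→Maris→Dale: 18+7+18+16+14 = 73
Dale→Grove→Maris→Ridge→Upland→Dale: 18+29+30+18+10 = 105
Dale→Grove→Upland→Ridge→Maris→Dale: 18+13+18+30+14 = 93
Dale→Maris→Ridge→Grove→Upland→Dale: 14+30+7+13+10 = 74
Dale→Maris→Grove→Ridge→Upland→Dale: 14+29+7+18+10 = 78
The minimum is 66.
One optimal route: Dale → Ridge → Grove → Upland → Maris → Dale (or its reverse).

Shortest round trip = 66 blocks.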